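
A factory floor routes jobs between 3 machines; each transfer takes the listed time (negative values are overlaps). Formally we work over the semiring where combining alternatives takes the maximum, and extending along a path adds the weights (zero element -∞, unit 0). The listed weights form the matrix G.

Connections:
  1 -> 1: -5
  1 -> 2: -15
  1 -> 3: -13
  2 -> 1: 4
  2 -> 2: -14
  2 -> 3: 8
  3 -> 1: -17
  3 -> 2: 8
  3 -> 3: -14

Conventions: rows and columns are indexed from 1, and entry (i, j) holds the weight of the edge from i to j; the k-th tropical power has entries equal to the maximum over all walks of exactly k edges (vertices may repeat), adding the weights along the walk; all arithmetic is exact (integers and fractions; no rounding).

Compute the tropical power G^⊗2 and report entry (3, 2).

G^⊗2:
  [-10, -5, -7]
  [-1, 16, -6]
  [12, -6, 16]
Key observation: the optimum is the walk 3->2->2, with weight 8 + (-14) = -6.
Optimal value attained by: walk 3->2->2.
Answer: (G^⊗2)[3][2] = -6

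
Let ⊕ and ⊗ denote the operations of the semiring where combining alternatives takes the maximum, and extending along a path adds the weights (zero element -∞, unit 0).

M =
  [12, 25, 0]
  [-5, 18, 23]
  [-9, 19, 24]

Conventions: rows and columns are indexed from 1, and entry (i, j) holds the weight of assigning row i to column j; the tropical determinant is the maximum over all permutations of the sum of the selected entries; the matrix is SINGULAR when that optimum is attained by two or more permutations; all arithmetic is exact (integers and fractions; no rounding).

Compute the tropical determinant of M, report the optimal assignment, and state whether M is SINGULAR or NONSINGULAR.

σ = (1, 2, 3): 12 + 18 + 24 = 54
σ = (1, 3, 2): 12 + 23 + 19 = 54
σ = (2, 1, 3): 25 + (-5) + 24 = 44
σ = (2, 3, 1): 25 + 23 + (-9) = 39
σ = (3, 1, 2): 0 + (-5) + 19 = 14
σ = (3, 2, 1): 0 + 18 + (-9) = 9
Optimal value attained by: σ = (1, 2, 3).
Answer: det⊕(M) = 54; verdict: SINGULAR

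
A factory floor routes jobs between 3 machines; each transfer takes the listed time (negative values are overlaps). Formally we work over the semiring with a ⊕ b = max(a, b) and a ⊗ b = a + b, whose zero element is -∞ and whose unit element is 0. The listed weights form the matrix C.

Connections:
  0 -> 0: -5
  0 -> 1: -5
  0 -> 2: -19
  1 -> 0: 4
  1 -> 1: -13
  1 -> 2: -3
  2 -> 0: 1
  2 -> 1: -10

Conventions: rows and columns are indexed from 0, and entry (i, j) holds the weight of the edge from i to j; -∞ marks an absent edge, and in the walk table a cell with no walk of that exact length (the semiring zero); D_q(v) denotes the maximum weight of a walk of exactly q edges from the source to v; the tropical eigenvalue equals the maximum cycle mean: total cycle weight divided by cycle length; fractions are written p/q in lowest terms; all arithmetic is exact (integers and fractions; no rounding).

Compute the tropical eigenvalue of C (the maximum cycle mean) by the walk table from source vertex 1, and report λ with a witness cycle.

q=0: [-∞, 0, -∞]
q=1: [4, -13, -3]
q=2: [-1, -1, -15]
q=3: [3, -6, -4]
Optimal cycle mean attained by: cycle 0->1->0, total (-5) + 4, length 2.
Answer: λ = -1/2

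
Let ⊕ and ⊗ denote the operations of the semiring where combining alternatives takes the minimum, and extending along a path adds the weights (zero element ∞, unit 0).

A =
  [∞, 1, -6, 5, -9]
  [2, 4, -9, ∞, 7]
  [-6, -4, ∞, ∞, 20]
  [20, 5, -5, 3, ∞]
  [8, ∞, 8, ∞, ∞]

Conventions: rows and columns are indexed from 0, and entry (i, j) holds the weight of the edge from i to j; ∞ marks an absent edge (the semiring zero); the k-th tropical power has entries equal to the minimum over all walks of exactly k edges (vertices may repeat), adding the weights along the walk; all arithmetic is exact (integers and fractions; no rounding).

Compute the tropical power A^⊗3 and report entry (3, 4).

A^⊗2:
  [-12, -10, -8, 8, 8]
  [-15, -13, -5, 7, -7]
  [-2, -5, -13, -1, -15]
  [-11, -9, -4, 6, 11]
  [2, 4, 2, 13, -1]
A^⊗3:
  [-14, -12, -19, -7, -21]
  [-11, -14, -22, -10, -24]
  [-19, -17, -14, 2, -11]
  [-10, -10, -18, -6, -20]
  [-4, -2, -5, 7, -7]
Key observation: the optimum is the walk 3->2->0->4, with weight (-5) + (-6) + (-9) = -20.
Optimal value attained by: walk 3->2->0->4.
Answer: (A^⊗3)[3][4] = -20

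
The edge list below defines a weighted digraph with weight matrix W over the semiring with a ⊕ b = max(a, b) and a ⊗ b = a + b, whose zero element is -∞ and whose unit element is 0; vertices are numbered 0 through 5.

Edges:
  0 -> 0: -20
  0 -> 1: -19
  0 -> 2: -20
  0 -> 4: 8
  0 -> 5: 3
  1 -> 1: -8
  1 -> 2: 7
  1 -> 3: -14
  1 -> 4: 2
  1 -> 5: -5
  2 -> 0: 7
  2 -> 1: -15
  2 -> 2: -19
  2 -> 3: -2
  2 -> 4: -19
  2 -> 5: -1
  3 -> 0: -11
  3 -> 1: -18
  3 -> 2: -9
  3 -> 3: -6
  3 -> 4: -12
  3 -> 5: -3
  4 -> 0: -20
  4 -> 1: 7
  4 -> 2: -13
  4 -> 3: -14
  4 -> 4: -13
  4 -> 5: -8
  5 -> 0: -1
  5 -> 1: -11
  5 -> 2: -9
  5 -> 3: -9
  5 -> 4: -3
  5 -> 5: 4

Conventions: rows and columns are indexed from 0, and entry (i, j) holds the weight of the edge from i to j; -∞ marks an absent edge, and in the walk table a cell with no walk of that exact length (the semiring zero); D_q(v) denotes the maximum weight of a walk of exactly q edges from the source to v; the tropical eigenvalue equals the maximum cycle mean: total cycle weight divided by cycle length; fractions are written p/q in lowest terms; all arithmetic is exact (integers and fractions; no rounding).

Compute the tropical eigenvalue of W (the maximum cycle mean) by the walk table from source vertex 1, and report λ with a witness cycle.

q=0: [-∞, 0, -∞, -∞, -∞, -∞]
q=1: [-∞, -8, 7, -14, 2, -5]
q=2: [14, 9, -1, 5, -6, 6]
q=3: [6, 1, 16, -1, 22, 17]
q=4: [23, 29, 9, 14, 14, 21]
q=5: [20, 21, 36, 15, 31, 26]
q=6: [43, 38, 28, 34, 28, 35]
Optimal cycle mean attained by: cycle 0->4->1->2->0, total 8 + 7 + 7 + 7, length 4.
Answer: λ = 29/4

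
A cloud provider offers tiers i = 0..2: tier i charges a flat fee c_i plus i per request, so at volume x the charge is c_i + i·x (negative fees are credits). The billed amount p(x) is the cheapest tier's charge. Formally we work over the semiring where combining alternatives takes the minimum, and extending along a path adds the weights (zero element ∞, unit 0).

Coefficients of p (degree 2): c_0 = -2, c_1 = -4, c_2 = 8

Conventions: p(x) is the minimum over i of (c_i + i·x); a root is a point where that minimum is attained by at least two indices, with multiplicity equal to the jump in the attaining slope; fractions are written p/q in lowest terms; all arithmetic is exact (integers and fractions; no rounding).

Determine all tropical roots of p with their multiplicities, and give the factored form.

hull edge (i=0, c=-2) to (i=1, c=-4): slope -2, span 1
hull edge (i=1, c=-4) to (i=2, c=8): slope 12, span 1
Factored form: p(x) = 8 ⊗ (x ⊕ (-12)) ⊗ (x ⊕ 2)
Answer: roots = -12 (mult 1), 2 (mult 1)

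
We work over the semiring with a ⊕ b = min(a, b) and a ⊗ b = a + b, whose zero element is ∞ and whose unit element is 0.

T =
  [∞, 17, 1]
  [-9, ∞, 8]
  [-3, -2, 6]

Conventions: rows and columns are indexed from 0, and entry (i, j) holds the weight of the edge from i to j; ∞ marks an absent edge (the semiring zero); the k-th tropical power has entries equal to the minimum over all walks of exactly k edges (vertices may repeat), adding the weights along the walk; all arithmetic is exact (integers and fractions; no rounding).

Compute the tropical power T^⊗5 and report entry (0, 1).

T^⊗2:
  [-2, -1, 7]
  [5, 6, -8]
  [-11, 4, -2]
T^⊗3:
  [-10, 5, -1]
  [-11, -10, -2]
  [-5, -4, -10]
T^⊗4:
  [-4, -3, -9]
  [-19, -4, -10]
  [-13, -12, -4]
T^⊗5:
  [-12, -11, -3]
  [-13, -12, -18]
  [-21, -6, -12]
Key observation: the optimum is the walk 0->2->1->0->2->1, with weight 1 + (-2) + (-9) + 1 + (-2) = -11.
Optimal value attained by: walk 0->2->1->0->2->1.
Answer: (T^⊗5)[0][1] = -11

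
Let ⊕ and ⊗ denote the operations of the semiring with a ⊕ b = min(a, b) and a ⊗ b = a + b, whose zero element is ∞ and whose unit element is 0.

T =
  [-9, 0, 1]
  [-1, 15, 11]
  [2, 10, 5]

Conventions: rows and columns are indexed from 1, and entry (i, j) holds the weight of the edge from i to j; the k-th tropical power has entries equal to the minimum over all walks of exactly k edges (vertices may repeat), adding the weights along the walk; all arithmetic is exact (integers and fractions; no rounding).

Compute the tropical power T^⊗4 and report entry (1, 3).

T^⊗2:
  [-18, -9, -8]
  [-10, -1, 0]
  [-7, 2, 3]
T^⊗3:
  [-27, -18, -17]
  [-19, -10, -9]
  [-16, -7, -6]
T^⊗4:
  [-36, -27, -26]
  [-28, -19, -18]
  [-25, -16, -15]
Key observation: the optimum is the walk 1->1->1->1->3, with weight (-9) + (-9) + (-9) + 1 = -26.
Optimal value attained by: walk 1->1->1->1->3.
Answer: (T^⊗4)[1][3] = -26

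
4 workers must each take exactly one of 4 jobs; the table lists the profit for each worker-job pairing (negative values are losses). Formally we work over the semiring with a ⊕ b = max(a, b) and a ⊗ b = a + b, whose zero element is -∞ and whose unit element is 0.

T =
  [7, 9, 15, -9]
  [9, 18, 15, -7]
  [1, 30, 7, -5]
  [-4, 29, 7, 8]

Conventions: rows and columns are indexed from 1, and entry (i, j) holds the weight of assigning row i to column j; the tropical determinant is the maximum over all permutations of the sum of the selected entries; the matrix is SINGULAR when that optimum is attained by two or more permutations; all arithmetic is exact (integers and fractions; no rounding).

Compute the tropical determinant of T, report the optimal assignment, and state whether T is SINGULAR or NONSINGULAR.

σ = (1, 2, 3, 4): 7 + 18 + 7 + 8 = 40
σ = (1, 2, 4, 3): 7 + 18 + (-5) + 7 = 27
σ = (1, 3, 2, 4): 7 + 15 + 30 + 8 = 60
σ = (1, 3, 4, 2): 7 + 15 + (-5) + 29 = 46
σ = (1, 4, 2, 3): 7 + (-7) + 30 + 7 = 37
σ = (1, 4, 3, 2): 7 + (-7) + 7 + 29 = 36
σ = (2, 1, 3, 4): 9 + 9 + 7 + 8 = 33
σ = (2, 1, 4, 3): 9 + 9 + (-5) + 7 = 20
σ = (2, 3, 1, 4): 9 + 15 + 1 + 8 = 33
σ = (2, 3, 4, 1): 9 + 15 + (-5) + (-4) = 15
σ = (2, 4, 1, 3): 9 + (-7) + 1 + 7 = 10
σ = (2, 4, 3, 1): 9 + (-7) + 7 + (-4) = 5
σ = (3, 1, 2, 4): 15 + 9 + 30 + 8 = 62
σ = (3, 1, 4, 2): 15 + 9 + (-5) + 29 = 48
σ = (3, 2, 1, 4): 15 + 18 + 1 + 8 = 42
σ = (3, 2, 4, 1): 15 + 18 + (-5) + (-4) = 24
σ = (3, 4, 1, 2): 15 + (-7) + 1 + 29 = 38
σ = (3, 4, 2, 1): 15 + (-7) + 30 + (-4) = 34
σ = (4, 1, 2, 3): (-9) + 9 + 30 + 7 = 37
σ = (4, 1, 3, 2): (-9) + 9 + 7 + 29 = 36
σ = (4, 2, 1, 3): (-9) + 18 + 1 + 7 = 17
σ = (4, 2, 3, 1): (-9) + 18 + 7 + (-4) = 12
σ = (4, 3, 1, 2): (-9) + 15 + 1 + 29 = 36
σ = (4, 3, 2, 1): (-9) + 15 + 30 + (-4) = 32
Optimal value attained by: σ = (3, 1, 2, 4).
Answer: det⊕(T) = 62; verdict: NONSINGULAR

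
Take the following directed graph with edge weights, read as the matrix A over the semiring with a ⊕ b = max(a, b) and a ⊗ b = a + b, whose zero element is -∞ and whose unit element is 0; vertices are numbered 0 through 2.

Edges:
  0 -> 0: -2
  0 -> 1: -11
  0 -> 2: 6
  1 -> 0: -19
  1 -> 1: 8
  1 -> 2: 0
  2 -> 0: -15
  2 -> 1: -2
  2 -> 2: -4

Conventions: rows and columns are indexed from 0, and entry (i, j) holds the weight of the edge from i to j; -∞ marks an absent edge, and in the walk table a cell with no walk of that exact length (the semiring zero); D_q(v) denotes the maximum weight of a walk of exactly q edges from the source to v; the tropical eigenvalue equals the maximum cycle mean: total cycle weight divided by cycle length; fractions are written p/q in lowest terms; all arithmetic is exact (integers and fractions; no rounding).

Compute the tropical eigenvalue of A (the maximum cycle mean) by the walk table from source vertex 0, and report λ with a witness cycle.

q=0: [0, -∞, -∞]
q=1: [-2, -11, 6]
q=2: [-4, 4, 4]
q=3: [-6, 12, 4]
Optimal cycle mean attained by: cycle 1->1, total 8, length 1.
Answer: λ = 8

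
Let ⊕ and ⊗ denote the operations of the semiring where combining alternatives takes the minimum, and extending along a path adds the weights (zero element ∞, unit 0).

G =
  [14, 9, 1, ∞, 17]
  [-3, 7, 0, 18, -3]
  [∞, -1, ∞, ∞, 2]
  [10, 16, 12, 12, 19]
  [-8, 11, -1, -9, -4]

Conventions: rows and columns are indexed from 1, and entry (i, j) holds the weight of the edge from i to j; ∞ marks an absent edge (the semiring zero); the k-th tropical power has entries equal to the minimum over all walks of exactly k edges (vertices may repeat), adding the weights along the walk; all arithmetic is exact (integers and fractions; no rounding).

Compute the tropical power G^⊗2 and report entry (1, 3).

G^⊗2:
  [6, 0, 9, 8, 3]
  [-11, -1, -4, -12, -7]
  [-6, 6, -1, -7, -4]
  [11, 11, 11, 10, 13]
  [-12, -2, -7, -13, -8]
Key observation: the optimum is the walk 1->2->3, with weight 9 + 0 = 9.
Optimal value attained by: walk 1->2->3.
Answer: (G^⊗2)[1][3] = 9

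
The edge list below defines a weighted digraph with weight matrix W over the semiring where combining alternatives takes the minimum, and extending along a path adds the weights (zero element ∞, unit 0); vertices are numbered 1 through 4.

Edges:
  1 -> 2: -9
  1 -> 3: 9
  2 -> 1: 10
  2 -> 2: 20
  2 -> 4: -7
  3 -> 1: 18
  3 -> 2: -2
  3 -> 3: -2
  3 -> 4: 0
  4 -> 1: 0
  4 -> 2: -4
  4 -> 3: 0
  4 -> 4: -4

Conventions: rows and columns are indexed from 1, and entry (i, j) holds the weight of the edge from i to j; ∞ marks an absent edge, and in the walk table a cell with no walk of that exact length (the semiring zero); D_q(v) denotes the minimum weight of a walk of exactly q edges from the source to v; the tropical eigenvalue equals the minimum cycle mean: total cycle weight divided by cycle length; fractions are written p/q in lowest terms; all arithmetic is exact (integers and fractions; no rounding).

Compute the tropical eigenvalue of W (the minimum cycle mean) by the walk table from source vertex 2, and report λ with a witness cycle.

q=0: [∞, 0, ∞, ∞]
q=1: [10, 20, ∞, -7]
q=2: [-7, -11, -7, -11]
q=3: [-11, -16, -11, -18]
q=4: [-18, -22, -18, -23]
Optimal cycle mean attained by: cycle 2->4->2, total (-7) + (-4), length 2.
Answer: λ = -11/2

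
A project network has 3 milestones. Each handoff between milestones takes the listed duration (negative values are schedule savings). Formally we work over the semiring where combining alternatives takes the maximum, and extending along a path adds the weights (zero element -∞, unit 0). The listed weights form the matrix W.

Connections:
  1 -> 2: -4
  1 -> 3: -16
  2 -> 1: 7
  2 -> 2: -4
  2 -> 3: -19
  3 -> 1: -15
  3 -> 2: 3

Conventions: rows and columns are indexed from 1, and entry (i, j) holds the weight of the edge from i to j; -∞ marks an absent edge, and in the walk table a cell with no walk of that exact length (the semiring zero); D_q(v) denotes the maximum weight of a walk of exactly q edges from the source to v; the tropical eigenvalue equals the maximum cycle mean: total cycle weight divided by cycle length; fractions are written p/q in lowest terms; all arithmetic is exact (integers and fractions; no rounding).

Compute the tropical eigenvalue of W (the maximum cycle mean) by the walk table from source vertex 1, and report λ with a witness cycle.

q=0: [0, -∞, -∞]
q=1: [-∞, -4, -16]
q=2: [3, -8, -23]
q=3: [-1, -1, -13]
Optimal cycle mean attained by: cycle 1->2->1, total (-4) + 7, length 2.
Answer: λ = 3/2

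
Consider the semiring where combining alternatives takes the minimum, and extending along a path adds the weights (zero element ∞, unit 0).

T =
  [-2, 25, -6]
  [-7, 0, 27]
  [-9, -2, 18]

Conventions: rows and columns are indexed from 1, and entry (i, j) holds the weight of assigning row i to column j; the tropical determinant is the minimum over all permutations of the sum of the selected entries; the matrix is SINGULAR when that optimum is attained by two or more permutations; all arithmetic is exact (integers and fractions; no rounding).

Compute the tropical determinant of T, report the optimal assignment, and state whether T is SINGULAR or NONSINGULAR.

σ = (1, 2, 3): (-2) + 0 + 18 = 16
σ = (1, 3, 2): (-2) + 27 + (-2) = 23
σ = (2, 1, 3): 25 + (-7) + 18 = 36
σ = (2, 3, 1): 25 + 27 + (-9) = 43
σ = (3, 1, 2): (-6) + (-7) + (-2) = -15
σ = (3, 2, 1): (-6) + 0 + (-9) = -15
Optimal value attained by: σ = (3, 1, 2).
Answer: det⊕(T) = -15; verdict: SINGULAR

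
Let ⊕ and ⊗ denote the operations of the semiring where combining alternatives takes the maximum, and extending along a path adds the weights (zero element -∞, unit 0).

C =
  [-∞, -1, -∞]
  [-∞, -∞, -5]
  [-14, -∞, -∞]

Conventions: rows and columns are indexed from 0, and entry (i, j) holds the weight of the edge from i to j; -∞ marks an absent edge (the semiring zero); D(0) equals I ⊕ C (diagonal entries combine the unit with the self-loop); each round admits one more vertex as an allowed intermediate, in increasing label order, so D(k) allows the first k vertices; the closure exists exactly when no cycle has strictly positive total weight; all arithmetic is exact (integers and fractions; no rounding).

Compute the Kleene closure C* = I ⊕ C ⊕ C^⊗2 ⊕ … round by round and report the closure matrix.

D(0):
  [0, -1, -∞]
  [-∞, 0, -5]
  [-14, -∞, 0]
D(1):
  [0, -1, -∞]
  [-∞, 0, -5]
  [-14, -15, 0]
D(2):
  [0, -1, -6]
  [-∞, 0, -5]
  [-14, -15, 0]
D(3):
  [0, -1, -6]
  [-19, 0, -5]
  [-14, -15, 0]
Answer: C* = [[0, -1, -6], [-19, 0, -5], [-14, -15, 0]]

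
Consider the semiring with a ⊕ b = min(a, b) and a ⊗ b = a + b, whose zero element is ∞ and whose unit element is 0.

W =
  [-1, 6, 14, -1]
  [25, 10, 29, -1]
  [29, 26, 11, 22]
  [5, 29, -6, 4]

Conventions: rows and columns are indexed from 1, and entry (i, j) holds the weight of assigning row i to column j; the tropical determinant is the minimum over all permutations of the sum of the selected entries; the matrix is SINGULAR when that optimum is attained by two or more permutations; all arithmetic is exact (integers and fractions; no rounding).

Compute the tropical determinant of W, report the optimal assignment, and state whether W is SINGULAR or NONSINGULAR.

σ = (1, 2, 3, 4): (-1) + 10 + 11 + 4 = 24
σ = (1, 2, 4, 3): (-1) + 10 + 22 + (-6) = 25
σ = (1, 3, 2, 4): (-1) + 29 + 26 + 4 = 58
σ = (1, 3, 4, 2): (-1) + 29 + 22 + 29 = 79
σ = (1, 4, 2, 3): (-1) + (-1) + 26 + (-6) = 18
σ = (1, 4, 3, 2): (-1) + (-1) + 11 + 29 = 38
σ = (2, 1, 3, 4): 6 + 25 + 11 + 4 = 46
σ = (2, 1, 4, 3): 6 + 25 + 22 + (-6) = 47
σ = (2, 3, 1, 4): 6 + 29 + 29 + 4 = 68
σ = (2, 3, 4, 1): 6 + 29 + 22 + 5 = 62
σ = (2, 4, 1, 3): 6 + (-1) + 29 + (-6) = 28
σ = (2, 4, 3, 1): 6 + (-1) + 11 + 5 = 21
σ = (3, 1, 2, 4): 14 + 25 + 26 + 4 = 69
σ = (3, 1, 4, 2): 14 + 25 + 22 + 29 = 90
σ = (3, 2, 1, 4): 14 + 10 + 29 + 4 = 57
σ = (3, 2, 4, 1): 14 + 10 + 22 + 5 = 51
σ = (3, 4, 1, 2): 14 + (-1) + 29 + 29 = 71
σ = (3, 4, 2, 1): 14 + (-1) + 26 + 5 = 44
σ = (4, 1, 2, 3): (-1) + 25 + 26 + (-6) = 44
σ = (4, 1, 3, 2): (-1) + 25 + 11 + 29 = 64
σ = (4, 2, 1, 3): (-1) + 10 + 29 + (-6) = 32
σ = (4, 2, 3, 1): (-1) + 10 + 11 + 5 = 25
σ = (4, 3, 1, 2): (-1) + 29 + 29 + 29 = 86
σ = (4, 3, 2, 1): (-1) + 29 + 26 + 5 = 59
Optimal value attained by: σ = (1, 4, 2, 3).
Answer: det⊕(W) = 18; verdict: NONSINGULAR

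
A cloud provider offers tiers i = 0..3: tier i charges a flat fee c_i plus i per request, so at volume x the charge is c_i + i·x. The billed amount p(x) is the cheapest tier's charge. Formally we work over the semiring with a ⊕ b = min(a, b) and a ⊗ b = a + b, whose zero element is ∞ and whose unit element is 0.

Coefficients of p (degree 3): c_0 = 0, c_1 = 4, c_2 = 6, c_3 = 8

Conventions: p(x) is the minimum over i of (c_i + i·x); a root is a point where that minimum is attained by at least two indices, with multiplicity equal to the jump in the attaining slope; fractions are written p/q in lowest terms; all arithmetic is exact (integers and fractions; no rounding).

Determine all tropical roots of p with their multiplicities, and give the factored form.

hull edge (i=0, c=0) to (i=3, c=8): slope 8/3, span 3
Factored form: p(x) = 8 ⊗ (x ⊕ (-8/3)) ⊗ (x ⊕ (-8/3)) ⊗ (x ⊕ (-8/3))
Answer: roots = -8/3 (mult 3)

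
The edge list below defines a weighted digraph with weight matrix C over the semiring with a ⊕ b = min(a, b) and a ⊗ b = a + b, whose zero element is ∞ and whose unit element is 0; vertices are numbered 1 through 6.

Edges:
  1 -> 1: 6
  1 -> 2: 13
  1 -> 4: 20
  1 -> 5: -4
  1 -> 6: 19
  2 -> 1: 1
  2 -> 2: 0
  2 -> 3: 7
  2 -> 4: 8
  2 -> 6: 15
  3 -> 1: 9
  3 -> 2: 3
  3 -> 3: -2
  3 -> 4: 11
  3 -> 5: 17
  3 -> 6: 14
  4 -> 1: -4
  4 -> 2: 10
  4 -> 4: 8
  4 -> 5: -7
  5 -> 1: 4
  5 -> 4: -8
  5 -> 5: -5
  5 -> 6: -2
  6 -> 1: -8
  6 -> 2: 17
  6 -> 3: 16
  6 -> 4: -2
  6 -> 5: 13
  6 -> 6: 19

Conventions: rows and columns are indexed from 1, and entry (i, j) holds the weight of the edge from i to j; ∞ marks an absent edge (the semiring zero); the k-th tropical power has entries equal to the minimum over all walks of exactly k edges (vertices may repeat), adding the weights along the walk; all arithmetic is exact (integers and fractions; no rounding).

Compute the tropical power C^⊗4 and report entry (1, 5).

C^⊗2:
  [0, 13, 20, -12, -9, -6]
  [1, 0, 5, 8, -3, 15]
  [4, 1, -4, 9, 4, 12]
  [-3, 9, 17, -15, -12, -9]
  [-12, 2, 14, -13, -15, -7]
  [-6, 5, 14, 5, -12, 11]
C^⊗3:
  [-16, -2, 10, -17, -19, -11]
  [1, 0, 3, -11, -8, -5]
  [2, -1, -6, -4, -1, 2]
  [-19, -5, 7, -20, -22, -14]
  [-17, -3, 9, -23, -20, -17]
  [-8, 5, 12, -20, -17, -14]
C^⊗4:
  [-21, -7, 5, -27, -24, -21]
  [-15, -1, 1, -16, -18, -10]
  [-8, -3, -8, -9, -11, -3]
  [-24, -10, 2, -30, -27, -24]
  [-27, -13, -1, -28, -30, -22]
  [-24, -10, 2, -25, -27, -19]
Key observation: the optimum is the walk 1->5->4->5->5, with weight (-4) + (-8) + (-7) + (-5) = -24.
Optimal value attained by: walk 1->5->4->5->5.
Answer: (C^⊗4)[1][5] = -24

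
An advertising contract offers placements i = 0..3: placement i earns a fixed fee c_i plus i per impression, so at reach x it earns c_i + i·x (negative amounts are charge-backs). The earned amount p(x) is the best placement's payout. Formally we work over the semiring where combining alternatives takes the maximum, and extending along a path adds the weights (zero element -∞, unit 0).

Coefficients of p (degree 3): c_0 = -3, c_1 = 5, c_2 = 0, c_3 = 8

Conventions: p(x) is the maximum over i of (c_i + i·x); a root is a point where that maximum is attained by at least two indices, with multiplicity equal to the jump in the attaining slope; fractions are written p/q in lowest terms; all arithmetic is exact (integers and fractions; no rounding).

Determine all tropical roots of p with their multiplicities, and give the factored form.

hull edge (i=0, c=-3) to (i=1, c=5): slope 8, span 1
hull edge (i=1, c=5) to (i=3, c=8): slope 3/2, span 2
Factored form: p(x) = 8 ⊗ (x ⊕ (-8)) ⊗ (x ⊕ (-3/2)) ⊗ (x ⊕ (-3/2))
Answer: roots = -8 (mult 1), -3/2 (mult 2)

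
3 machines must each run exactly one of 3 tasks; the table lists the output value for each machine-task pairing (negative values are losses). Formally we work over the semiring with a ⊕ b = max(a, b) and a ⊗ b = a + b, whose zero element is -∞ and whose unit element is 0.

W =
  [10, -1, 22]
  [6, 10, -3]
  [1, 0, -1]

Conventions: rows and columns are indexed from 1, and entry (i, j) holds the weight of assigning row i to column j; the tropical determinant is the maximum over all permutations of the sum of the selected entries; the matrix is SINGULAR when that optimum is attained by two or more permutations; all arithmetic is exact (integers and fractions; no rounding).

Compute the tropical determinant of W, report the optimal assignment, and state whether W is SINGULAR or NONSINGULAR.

σ = (1, 2, 3): 10 + 10 + (-1) = 19
σ = (1, 3, 2): 10 + (-3) + 0 = 7
σ = (2, 1, 3): (-1) + 6 + (-1) = 4
σ = (2, 3, 1): (-1) + (-3) + 1 = -3
σ = (3, 1, 2): 22 + 6 + 0 = 28
σ = (3, 2, 1): 22 + 10 + 1 = 33
Optimal value attained by: σ = (3, 2, 1).
Answer: det⊕(W) = 33; verdict: NONSINGULAR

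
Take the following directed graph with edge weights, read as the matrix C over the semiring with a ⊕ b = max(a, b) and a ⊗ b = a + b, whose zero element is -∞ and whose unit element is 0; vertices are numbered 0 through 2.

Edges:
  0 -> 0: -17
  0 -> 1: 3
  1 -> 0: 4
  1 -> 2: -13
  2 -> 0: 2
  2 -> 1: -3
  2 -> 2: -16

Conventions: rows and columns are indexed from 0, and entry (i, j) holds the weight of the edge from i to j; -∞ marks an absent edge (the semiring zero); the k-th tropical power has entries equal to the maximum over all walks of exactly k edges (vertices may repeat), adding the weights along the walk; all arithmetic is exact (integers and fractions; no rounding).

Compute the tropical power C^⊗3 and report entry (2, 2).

C^⊗2:
  [7, -14, -10]
  [-11, 7, -29]
  [1, 5, -16]
C^⊗3:
  [-8, 10, -26]
  [11, -8, -6]
  [9, 4, -8]
Key observation: the optimum is the walk 2->0->1->2, with weight 2 + 3 + (-13) = -8.
Optimal value attained by: walk 2->0->1->2.
Answer: (C^⊗3)[2][2] = -8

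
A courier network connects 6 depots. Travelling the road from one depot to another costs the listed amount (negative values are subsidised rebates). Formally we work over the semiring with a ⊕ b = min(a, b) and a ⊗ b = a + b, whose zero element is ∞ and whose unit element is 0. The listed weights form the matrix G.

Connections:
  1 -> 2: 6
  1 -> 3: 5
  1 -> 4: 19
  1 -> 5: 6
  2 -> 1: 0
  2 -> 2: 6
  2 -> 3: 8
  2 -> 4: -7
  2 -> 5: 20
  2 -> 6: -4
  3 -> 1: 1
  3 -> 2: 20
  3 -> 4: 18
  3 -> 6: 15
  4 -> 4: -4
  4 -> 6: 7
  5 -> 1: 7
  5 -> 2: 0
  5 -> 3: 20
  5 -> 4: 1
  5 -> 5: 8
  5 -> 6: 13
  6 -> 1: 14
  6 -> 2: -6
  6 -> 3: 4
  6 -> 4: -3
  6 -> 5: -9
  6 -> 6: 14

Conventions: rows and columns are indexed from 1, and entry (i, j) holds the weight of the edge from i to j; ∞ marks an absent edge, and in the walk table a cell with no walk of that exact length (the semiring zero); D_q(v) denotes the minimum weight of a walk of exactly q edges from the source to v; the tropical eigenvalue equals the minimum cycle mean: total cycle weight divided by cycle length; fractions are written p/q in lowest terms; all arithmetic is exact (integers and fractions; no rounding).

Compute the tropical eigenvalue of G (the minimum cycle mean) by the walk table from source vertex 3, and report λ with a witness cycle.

q=0: [∞, ∞, 0, ∞, ∞, ∞]
q=1: [1, 20, ∞, 18, ∞, 15]
q=2: [20, 7, 6, 12, 6, 16]
q=3: [7, 6, 15, 0, 7, 3]
q=4: [6, -3, 7, -4, -6, 2]
q=5: [-3, -6, 5, -10, -7, -7]
q=6: [-6, -13, -3, -14, -16, -10]
Optimal cycle mean attained by: cycle 2->6->2, total (-4) + (-6), length 2.
Answer: λ = -5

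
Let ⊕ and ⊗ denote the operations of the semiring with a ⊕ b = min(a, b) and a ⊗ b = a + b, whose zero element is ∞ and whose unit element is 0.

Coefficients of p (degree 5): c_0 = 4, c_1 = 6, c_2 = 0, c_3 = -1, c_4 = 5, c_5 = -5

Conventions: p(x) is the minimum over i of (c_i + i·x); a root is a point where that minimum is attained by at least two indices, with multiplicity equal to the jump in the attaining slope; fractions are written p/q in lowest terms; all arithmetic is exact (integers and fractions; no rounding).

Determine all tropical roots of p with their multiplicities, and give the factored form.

hull edge (i=0, c=4) to (i=2, c=0): slope -2, span 2
hull edge (i=2, c=0) to (i=5, c=-5): slope -5/3, span 3
Factored form: p(x) = -5 ⊗ (x ⊕ 5/3) ⊗ (x ⊕ 5/3) ⊗ (x ⊕ 5/3) ⊗ (x ⊕ 2) ⊗ (x ⊕ 2)
Answer: roots = 5/3 (mult 3), 2 (mult 2)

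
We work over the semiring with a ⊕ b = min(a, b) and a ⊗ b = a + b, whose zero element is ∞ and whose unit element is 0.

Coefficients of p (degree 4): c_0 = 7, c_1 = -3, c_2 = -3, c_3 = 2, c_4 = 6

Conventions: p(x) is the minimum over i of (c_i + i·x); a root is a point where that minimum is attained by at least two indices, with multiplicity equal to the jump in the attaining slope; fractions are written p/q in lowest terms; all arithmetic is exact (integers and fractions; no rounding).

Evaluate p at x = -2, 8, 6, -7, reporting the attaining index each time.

p(-2) = min(7+0·(-2)=7, -3+1·(-2)=-5, -3+2·(-2)=-7, 2+3·(-2)=-4, 6+4·(-2)=-2) = -7 (attained by i=2)
p(8) = min(7+0·8=7, -3+1·8=5, -3+2·8=13, 2+3·8=26, 6+4·8=38) = 5 (attained by i=1)
p(6) = min(7+0·6=7, -3+1·6=3, -3+2·6=9, 2+3·6=20, 6+4·6=30) = 3 (attained by i=1)
p(-7) = min(7+0·(-7)=7, -3+1·(-7)=-10, -3+2·(-7)=-17, 2+3·(-7)=-19, 6+4·(-7)=-22) = -22 (attained by i=4)
Answer: p(-2) = -7; p(8) = 5; p(6) = 3; p(-7) = -22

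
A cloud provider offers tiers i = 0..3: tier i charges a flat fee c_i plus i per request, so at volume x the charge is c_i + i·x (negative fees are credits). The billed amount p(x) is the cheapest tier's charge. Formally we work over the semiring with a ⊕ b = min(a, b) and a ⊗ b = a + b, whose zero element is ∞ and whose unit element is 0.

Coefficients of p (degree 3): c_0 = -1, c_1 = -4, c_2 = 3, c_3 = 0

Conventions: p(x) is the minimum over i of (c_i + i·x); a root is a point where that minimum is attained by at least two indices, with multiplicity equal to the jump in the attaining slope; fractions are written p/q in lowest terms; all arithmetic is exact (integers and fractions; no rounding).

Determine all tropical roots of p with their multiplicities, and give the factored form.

hull edge (i=0, c=-1) to (i=1, c=-4): slope -3, span 1
hull edge (i=1, c=-4) to (i=3, c=0): slope 2, span 2
Factored form: p(x) = 0 ⊗ (x ⊕ (-2)) ⊗ (x ⊕ (-2)) ⊗ (x ⊕ 3)
Answer: roots = -2 (mult 2), 3 (mult 1)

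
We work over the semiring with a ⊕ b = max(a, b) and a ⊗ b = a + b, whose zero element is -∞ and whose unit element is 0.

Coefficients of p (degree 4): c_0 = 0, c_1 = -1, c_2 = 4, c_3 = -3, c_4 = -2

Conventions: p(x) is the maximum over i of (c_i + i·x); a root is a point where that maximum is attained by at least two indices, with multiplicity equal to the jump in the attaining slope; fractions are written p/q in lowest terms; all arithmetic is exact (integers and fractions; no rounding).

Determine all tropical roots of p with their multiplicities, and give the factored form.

hull edge (i=0, c=0) to (i=2, c=4): slope 2, span 2
hull edge (i=2, c=4) to (i=4, c=-2): slope -3, span 2
Factored form: p(x) = -2 ⊗ (x ⊕ (-2)) ⊗ (x ⊕ (-2)) ⊗ (x ⊕ 3) ⊗ (x ⊕ 3)
Answer: roots = -2 (mult 2), 3 (mult 2)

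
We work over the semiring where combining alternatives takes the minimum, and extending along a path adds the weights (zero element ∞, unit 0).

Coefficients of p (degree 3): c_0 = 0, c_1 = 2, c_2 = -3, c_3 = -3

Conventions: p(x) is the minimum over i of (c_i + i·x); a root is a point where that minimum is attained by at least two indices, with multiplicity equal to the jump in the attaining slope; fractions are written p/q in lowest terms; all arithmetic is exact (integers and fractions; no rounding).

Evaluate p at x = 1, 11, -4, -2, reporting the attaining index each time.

p(1) = min(0+0·1=0, 2+1·1=3, -3+2·1=-1, -3+3·1=0) = -1 (attained by i=2)
p(11) = min(0+0·11=0, 2+1·11=13, -3+2·11=19, -3+3·11=30) = 0 (attained by i=0)
p(-4) = min(0+0·(-4)=0, 2+1·(-4)=-2, -3+2·(-4)=-11, -3+3·(-4)=-15) = -15 (attained by i=3)
p(-2) = min(0+0·(-2)=0, 2+1·(-2)=0, -3+2·(-2)=-7, -3+3·(-2)=-9) = -9 (attained by i=3)
Answer: p(1) = -1; p(11) = 0; p(-4) = -15; p(-2) = -9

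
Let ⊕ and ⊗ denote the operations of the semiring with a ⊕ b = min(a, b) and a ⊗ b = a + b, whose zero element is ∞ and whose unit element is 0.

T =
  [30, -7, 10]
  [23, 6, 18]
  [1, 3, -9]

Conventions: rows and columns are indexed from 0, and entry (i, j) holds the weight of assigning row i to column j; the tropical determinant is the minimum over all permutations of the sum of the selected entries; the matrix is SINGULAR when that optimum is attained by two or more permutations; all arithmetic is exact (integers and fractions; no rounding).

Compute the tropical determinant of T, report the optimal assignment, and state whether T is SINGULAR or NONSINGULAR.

σ = (0, 1, 2): 30 + 6 + (-9) = 27
σ = (0, 2, 1): 30 + 18 + 3 = 51
σ = (1, 0, 2): (-7) + 23 + (-9) = 7
σ = (1, 2, 0): (-7) + 18 + 1 = 12
σ = (2, 0, 1): 10 + 23 + 3 = 36
σ = (2, 1, 0): 10 + 6 + 1 = 17
Optimal value attained by: σ = (1, 0, 2).
Answer: det⊕(T) = 7; verdict: NONSINGULAR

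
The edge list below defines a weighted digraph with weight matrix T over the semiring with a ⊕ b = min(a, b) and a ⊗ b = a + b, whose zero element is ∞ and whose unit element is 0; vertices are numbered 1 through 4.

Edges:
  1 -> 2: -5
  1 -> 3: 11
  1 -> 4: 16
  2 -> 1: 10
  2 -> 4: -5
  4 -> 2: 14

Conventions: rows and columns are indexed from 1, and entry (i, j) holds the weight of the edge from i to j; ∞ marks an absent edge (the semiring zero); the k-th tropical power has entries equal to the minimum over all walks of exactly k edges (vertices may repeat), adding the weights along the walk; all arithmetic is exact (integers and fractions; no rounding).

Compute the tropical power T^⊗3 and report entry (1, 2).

T^⊗2:
  [5, 30, ∞, -10]
  [∞, 5, 21, 26]
  [∞, ∞, ∞, ∞]
  [24, ∞, ∞, 9]
T^⊗3:
  [40, 0, 16, 21]
  [15, 40, ∞, 0]
  [∞, ∞, ∞, ∞]
  [∞, 19, 35, 40]
Key observation: the optimum is the walk 1->2->1->2, with weight (-5) + 10 + (-5) = 0.
Optimal value attained by: walk 1->2->1->2.
Answer: (T^⊗3)[1][2] = 0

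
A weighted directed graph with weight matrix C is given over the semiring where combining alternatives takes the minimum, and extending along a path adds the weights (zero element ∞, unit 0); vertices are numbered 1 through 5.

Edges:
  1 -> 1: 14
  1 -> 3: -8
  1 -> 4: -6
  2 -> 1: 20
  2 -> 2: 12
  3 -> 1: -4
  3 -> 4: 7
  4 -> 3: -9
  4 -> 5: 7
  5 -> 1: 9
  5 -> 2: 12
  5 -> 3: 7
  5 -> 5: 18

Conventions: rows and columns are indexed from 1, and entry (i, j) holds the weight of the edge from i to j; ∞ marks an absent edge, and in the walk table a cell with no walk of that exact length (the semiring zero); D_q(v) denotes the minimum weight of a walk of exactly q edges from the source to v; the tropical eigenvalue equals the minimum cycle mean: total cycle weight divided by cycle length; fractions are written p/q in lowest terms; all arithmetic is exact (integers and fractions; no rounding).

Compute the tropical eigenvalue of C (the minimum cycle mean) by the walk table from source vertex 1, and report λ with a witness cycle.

q=0: [0, ∞, ∞, ∞, ∞]
q=1: [14, ∞, -8, -6, ∞]
q=2: [-12, ∞, -15, -1, 1]
q=3: [-19, 13, -20, -18, 6]
q=4: [-24, 18, -27, -25, -11]
q=5: [-31, 1, -34, -30, -18]
Optimal cycle mean attained by: cycle 1->4->3->1, total (-6) + (-9) + (-4), length 3.
Answer: λ = -19/3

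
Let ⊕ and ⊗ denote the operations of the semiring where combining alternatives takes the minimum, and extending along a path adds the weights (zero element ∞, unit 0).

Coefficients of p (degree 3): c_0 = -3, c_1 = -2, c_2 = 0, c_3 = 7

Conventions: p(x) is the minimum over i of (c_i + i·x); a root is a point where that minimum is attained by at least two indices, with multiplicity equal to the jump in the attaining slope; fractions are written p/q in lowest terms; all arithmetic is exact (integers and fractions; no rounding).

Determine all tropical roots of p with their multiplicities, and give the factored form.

hull edge (i=0, c=-3) to (i=1, c=-2): slope 1, span 1
hull edge (i=1, c=-2) to (i=2, c=0): slope 2, span 1
hull edge (i=2, c=0) to (i=3, c=7): slope 7, span 1
Factored form: p(x) = 7 ⊗ (x ⊕ (-7)) ⊗ (x ⊕ (-2)) ⊗ (x ⊕ (-1))
Answer: roots = -7 (mult 1), -2 (mult 1), -1 (mult 1)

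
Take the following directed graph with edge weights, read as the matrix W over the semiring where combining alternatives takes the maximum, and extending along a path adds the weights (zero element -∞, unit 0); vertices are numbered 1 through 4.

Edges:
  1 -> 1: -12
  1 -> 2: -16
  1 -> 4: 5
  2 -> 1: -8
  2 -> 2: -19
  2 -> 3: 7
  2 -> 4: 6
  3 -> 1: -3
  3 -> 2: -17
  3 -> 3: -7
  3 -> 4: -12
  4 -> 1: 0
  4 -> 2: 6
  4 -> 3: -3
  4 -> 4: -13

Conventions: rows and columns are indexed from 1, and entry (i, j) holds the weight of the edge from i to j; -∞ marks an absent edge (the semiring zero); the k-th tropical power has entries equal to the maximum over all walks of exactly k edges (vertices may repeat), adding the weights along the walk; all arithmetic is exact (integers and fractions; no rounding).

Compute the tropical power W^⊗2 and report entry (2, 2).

W^⊗2:
  [5, 11, 2, -7]
  [6, 12, 3, -3]
  [-10, -6, -10, 2]
  [-2, -7, 13, 12]
Key observation: the optimum is the walk 2->4->2, with weight 6 + 6 = 12.
Optimal value attained by: walk 2->4->2.
Answer: (W^⊗2)[2][2] = 12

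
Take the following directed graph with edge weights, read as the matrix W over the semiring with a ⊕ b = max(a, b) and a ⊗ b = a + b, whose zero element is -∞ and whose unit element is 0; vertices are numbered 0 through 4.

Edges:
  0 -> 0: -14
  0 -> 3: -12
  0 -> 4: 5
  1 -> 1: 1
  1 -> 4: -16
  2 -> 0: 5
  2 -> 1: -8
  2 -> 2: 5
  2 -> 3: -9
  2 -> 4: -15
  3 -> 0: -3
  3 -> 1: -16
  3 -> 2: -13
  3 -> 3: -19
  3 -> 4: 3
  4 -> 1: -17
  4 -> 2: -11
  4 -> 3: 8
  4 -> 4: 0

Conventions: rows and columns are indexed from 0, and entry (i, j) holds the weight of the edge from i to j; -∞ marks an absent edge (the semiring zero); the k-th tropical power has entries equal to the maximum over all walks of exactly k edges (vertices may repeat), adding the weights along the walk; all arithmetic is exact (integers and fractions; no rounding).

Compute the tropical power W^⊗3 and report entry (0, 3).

W^⊗2:
  [-15, -12, -6, 13, 5]
  [-∞, 2, -27, -8, -15]
  [10, -3, 10, -4, 10]
  [-8, -14, -8, 11, 3]
  [5, -8, -5, 8, 11]
W^⊗3:
  [10, -3, 0, 13, 16]
  [-11, 3, -21, -7, -5]
  [15, 2, 15, 18, 15]
  [8, -5, -2, 11, 14]
  [5, -6, 0, 19, 11]
Key observation: the optimum is the walk 0->4->4->3, with weight 5 + 0 + 8 = 13.
Optimal value attained by: walk 0->4->4->3.
Answer: (W^⊗3)[0][3] = 13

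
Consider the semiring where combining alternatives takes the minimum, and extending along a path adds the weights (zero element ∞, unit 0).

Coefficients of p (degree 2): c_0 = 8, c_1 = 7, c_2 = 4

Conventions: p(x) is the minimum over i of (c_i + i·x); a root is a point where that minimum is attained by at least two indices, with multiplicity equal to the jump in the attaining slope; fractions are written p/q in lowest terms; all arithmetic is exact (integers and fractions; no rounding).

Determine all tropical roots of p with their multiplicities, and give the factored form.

hull edge (i=0, c=8) to (i=2, c=4): slope -2, span 2
Factored form: p(x) = 4 ⊗ (x ⊕ 2) ⊗ (x ⊕ 2)
Answer: roots = 2 (mult 2)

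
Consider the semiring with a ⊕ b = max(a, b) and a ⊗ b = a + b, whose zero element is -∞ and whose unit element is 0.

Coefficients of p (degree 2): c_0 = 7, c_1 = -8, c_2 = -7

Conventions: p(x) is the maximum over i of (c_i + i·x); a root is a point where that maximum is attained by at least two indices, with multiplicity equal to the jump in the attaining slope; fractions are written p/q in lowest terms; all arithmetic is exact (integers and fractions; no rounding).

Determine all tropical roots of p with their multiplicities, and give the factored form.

hull edge (i=0, c=7) to (i=2, c=-7): slope -7, span 2
Factored form: p(x) = -7 ⊗ (x ⊕ 7) ⊗ (x ⊕ 7)
Answer: roots = 7 (mult 2)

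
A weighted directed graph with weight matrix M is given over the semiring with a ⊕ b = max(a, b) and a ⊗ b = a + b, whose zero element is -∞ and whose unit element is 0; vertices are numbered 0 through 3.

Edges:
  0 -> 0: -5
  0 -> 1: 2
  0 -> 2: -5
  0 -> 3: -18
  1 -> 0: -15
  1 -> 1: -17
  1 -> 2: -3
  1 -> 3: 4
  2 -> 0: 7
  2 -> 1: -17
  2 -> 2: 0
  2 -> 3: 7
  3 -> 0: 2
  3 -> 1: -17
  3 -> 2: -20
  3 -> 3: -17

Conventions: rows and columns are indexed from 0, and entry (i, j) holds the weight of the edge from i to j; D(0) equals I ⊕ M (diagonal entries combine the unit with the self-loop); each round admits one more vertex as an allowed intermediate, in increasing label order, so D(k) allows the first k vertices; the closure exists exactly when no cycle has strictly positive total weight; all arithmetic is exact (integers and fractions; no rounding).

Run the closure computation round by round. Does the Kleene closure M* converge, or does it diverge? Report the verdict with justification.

D(0):
  [0, 2, -5, -18]
  [-15, 0, -3, 4]
  [7, -17, 0, 7]
  [2, -17, -20, 0]
Detection: at round 1, diagonal entry (2, 2) turns strictly positive.
Key observation: the cycle 2->0->2 has total weight 7 + (-5), which is strictly positive.
Answer: DIVERGES — positive cycle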